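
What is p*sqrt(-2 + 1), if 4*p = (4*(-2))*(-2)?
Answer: 4*I ≈ 4.0*I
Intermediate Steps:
p = 4 (p = ((4*(-2))*(-2))/4 = (-8*(-2))/4 = (1/4)*16 = 4)
p*sqrt(-2 + 1) = 4*sqrt(-2 + 1) = 4*sqrt(-1) = 4*I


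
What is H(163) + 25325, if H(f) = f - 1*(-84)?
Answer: 25572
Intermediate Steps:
H(f) = 84 + f (H(f) = f + 84 = 84 + f)
H(163) + 25325 = (84 + 163) + 25325 = 247 + 25325 = 25572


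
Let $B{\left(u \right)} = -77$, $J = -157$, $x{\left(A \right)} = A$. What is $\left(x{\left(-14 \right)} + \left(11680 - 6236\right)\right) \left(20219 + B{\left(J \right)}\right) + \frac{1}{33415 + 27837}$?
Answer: $\frac{6699196167121}{61252} \approx 1.0937 \cdot 10^{8}$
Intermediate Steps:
$\left(x{\left(-14 \right)} + \left(11680 - 6236\right)\right) \left(20219 + B{\left(J \right)}\right) + \frac{1}{33415 + 27837} = \left(-14 + \left(11680 - 6236\right)\right) \left(20219 - 77\right) + \frac{1}{33415 + 27837} = \left(-14 + \left(11680 - 6236\right)\right) 20142 + \frac{1}{61252} = \left(-14 + 5444\right) 20142 + \frac{1}{61252} = 5430 \cdot 20142 + \frac{1}{61252} = 109371060 + \frac{1}{61252} = \frac{6699196167121}{61252}$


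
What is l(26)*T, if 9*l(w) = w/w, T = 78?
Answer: 26/3 ≈ 8.6667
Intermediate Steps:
l(w) = ⅑ (l(w) = (w/w)/9 = (⅑)*1 = ⅑)
l(26)*T = (⅑)*78 = 26/3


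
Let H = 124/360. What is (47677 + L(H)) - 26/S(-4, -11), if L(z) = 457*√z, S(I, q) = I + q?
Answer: 715181/15 + 457*√310/30 ≈ 47947.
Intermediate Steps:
H = 31/90 (H = 124*(1/360) = 31/90 ≈ 0.34444)
(47677 + L(H)) - 26/S(-4, -11) = (47677 + 457*√(31/90)) - 26/(-4 - 11) = (47677 + 457*(√310/30)) - 26/(-15) = (47677 + 457*√310/30) - 1/15*(-26) = (47677 + 457*√310/30) + 26/15 = 715181/15 + 457*√310/30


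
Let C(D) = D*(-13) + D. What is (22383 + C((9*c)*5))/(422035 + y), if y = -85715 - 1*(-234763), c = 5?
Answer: 6561/190361 ≈ 0.034466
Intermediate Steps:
C(D) = -12*D (C(D) = -13*D + D = -12*D)
y = 149048 (y = -85715 + 234763 = 149048)
(22383 + C((9*c)*5))/(422035 + y) = (22383 - 12*9*5*5)/(422035 + 149048) = (22383 - 540*5)/571083 = (22383 - 12*225)*(1/571083) = (22383 - 2700)*(1/571083) = 19683*(1/571083) = 6561/190361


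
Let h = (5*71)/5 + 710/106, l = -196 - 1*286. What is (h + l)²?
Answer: 459159184/2809 ≈ 1.6346e+5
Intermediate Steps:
l = -482 (l = -196 - 286 = -482)
h = 4118/53 (h = 355*(⅕) + 710*(1/106) = 71 + 355/53 = 4118/53 ≈ 77.698)
(h + l)² = (4118/53 - 482)² = (-21428/53)² = 459159184/2809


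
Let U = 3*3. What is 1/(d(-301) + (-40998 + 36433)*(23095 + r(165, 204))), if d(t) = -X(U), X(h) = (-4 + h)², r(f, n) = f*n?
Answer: -1/259086600 ≈ -3.8597e-9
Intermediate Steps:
U = 9
d(t) = -25 (d(t) = -(-4 + 9)² = -1*5² = -1*25 = -25)
1/(d(-301) + (-40998 + 36433)*(23095 + r(165, 204))) = 1/(-25 + (-40998 + 36433)*(23095 + 165*204)) = 1/(-25 - 4565*(23095 + 33660)) = 1/(-25 - 4565*56755) = 1/(-25 - 259086575) = 1/(-259086600) = -1/259086600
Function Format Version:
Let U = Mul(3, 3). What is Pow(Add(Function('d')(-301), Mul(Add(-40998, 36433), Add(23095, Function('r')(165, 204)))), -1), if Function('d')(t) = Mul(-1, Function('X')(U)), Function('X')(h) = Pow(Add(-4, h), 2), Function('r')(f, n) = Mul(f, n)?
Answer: Rational(-1, 259086600) ≈ -3.8597e-9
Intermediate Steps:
U = 9
Function('d')(t) = -25 (Function('d')(t) = Mul(-1, Pow(Add(-4, 9), 2)) = Mul(-1, Pow(5, 2)) = Mul(-1, 25) = -25)
Pow(Add(Function('d')(-301), Mul(Add(-40998, 36433), Add(23095, Function('r')(165, 204)))), -1) = Pow(Add(-25, Mul(Add(-40998, 36433), Add(23095, Mul(165, 204)))), -1) = Pow(Add(-25, Mul(-4565, Add(23095, 33660))), -1) = Pow(Add(-25, Mul(-4565, 56755)), -1) = Pow(Add(-25, -259086575), -1) = Pow(-259086600, -1) = Rational(-1, 259086600)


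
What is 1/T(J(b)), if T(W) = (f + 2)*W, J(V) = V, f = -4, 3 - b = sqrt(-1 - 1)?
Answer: -3/22 - I*sqrt(2)/22 ≈ -0.13636 - 0.064282*I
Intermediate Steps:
b = 3 - I*sqrt(2) (b = 3 - sqrt(-1 - 1) = 3 - sqrt(-2) = 3 - I*sqrt(2) ≈ 3.0 - 1.4142*I)
T(W) = -2*W (T(W) = (-4 + 2)*W = -2*W)
1/T(J(b)) = 1/(-2*(3 - I*sqrt(2))) = 1/(-6 + 2*I*sqrt(2))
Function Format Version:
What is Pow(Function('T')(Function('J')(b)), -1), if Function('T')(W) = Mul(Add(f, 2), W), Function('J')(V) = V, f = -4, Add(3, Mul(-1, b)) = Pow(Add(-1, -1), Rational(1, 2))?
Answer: Add(Rational(-3, 22), Mul(Rational(-1, 22), I, Pow(2, Rational(1, 2)))) ≈ Add(-0.13636, Mul(-0.064282, I))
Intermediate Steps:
b = Add(3, Mul(-1, I, Pow(2, Rational(1, 2)))) (b = Add(3, Mul(-1, Pow(Add(-1, -1), Rational(1, 2)))) = Add(3, Mul(-1, Pow(-2, Rational(1, 2)))) = Add(3, Mul(-1, Mul(I, Pow(2, Rational(1, 2))))) = Add(3, Mul(-1, I, Pow(2, Rational(1, 2)))) ≈ Add(3.0000, Mul(-1.4142, I)))
Function('T')(W) = Mul(-2, W) (Function('T')(W) = Mul(Add(-4, 2), W) = Mul(-2, W))
Pow(Function('T')(Function('J')(b)), -1) = Pow(Mul(-2, Add(3, Mul(-1, I, Pow(2, Rational(1, 2))))), -1) = Pow(Add(-6, Mul(2, I, Pow(2, Rational(1, 2)))), -1)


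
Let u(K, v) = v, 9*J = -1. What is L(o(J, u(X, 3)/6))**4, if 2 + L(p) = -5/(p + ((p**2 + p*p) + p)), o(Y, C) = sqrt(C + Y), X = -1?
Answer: 2152160809/717409 - 498700260*sqrt(14)/717409 ≈ 398.93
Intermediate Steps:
J = -1/9 (J = (1/9)*(-1) = -1/9 ≈ -0.11111)
L(p) = -2 - 5/(2*p + 2*p**2) (L(p) = -2 - 5/(p + ((p**2 + p*p) + p)) = -2 - 5/(p + ((p**2 + p**2) + p)) = -2 - 5/(p + (2*p**2 + p)) = -2 - 5/(p + (p + 2*p**2)) = -2 - 5/(2*p + 2*p**2))
L(o(J, u(X, 3)/6))**4 = ((-5 - 4*sqrt(3/6 - 1/9) - 4*(sqrt(3/6 - 1/9))**2)/(2*(sqrt(3/6 - 1/9))*(1 + sqrt(3/6 - 1/9))))**4 = ((-5 - 4*sqrt(3*(1/6) - 1/9) - 4*(sqrt(3*(1/6) - 1/9))**2)/(2*(sqrt(3*(1/6) - 1/9))*(1 + sqrt(3*(1/6) - 1/9))))**4 = ((-5 - 4*sqrt(1/2 - 1/9) - 4*(sqrt(1/2 - 1/9))**2)/(2*(sqrt(1/2 - 1/9))*(1 + sqrt(1/2 - 1/9))))**4 = ((-5 - 2*sqrt(14)/3 - 4*(sqrt(7/18))**2)/(2*(sqrt(7/18))*(1 + sqrt(7/18))))**4 = ((-5 - 2*sqrt(14)/3 - 4*(sqrt(14)/6)**2)/(2*((sqrt(14)/6))*(1 + sqrt(14)/6)))**4 = ((3*sqrt(14)/7)*(-5 - 2*sqrt(14)/3 - 4*7/18)/(2*(1 + sqrt(14)/6)))**4 = ((3*sqrt(14)/7)*(-5 - 2*sqrt(14)/3 - 14/9)/(2*(1 + sqrt(14)/6)))**4 = ((3*sqrt(14)/7)*(-59/9 - 2*sqrt(14)/3)/(2*(1 + sqrt(14)/6)))**4 = (3*sqrt(14)*(-59/9 - 2*sqrt(14)/3)/(14*(1 + sqrt(14)/6)))**4 = 81*(-59/9 - 2*sqrt(14)/3)**4/(196*(1 + sqrt(14)/6)**4)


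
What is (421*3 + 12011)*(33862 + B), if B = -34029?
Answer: -2216758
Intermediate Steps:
(421*3 + 12011)*(33862 + B) = (421*3 + 12011)*(33862 - 34029) = (1263 + 12011)*(-167) = 13274*(-167) = -2216758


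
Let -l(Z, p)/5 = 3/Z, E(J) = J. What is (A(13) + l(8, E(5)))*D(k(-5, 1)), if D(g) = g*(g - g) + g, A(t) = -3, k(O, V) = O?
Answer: 195/8 ≈ 24.375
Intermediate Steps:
D(g) = g (D(g) = g*0 + g = 0 + g = g)
l(Z, p) = -15/Z
(A(13) + l(8, E(5)))*D(k(-5, 1)) = (-3 - 15/8)*(-5) = -39/8*(-5) = 195/8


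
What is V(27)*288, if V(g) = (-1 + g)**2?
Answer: 194688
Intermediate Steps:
V(27)*288 = (-1 + 27)**2*288 = 26**2*288 = 676*288 = 194688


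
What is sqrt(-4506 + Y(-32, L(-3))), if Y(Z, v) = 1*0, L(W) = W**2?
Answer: I*sqrt(4506) ≈ 67.127*I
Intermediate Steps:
Y(Z, v) = 0
sqrt(-4506 + Y(-32, L(-3))) = sqrt(-4506 + 0) = sqrt(-4506) = I*sqrt(4506)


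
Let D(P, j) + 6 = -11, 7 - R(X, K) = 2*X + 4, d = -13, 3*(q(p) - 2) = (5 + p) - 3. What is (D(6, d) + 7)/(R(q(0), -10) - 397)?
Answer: 15/599 ≈ 0.025042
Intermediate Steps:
q(p) = 8/3 + p/3 (q(p) = 2 + ((5 + p) - 3)/3 = 2 + (2 + p)/3 = 2 + (⅔ + p/3) = 8/3 + p/3)
R(X, K) = 3 - 2*X (R(X, K) = 7 - (2*X + 4) = 7 - (4 + 2*X) = 7 + (-4 - 2*X) = 3 - 2*X)
D(P, j) = -17 (D(P, j) = -6 - 11 = -17)
(D(6, d) + 7)/(R(q(0), -10) - 397) = (-17 + 7)/((3 - 2*(8/3 + (⅓)*0)) - 397) = -10/((3 - 2*(8/3 + 0)) - 397) = -10/((3 - 2*8/3) - 397) = -10/((3 - 16/3) - 397) = -10/(-7/3 - 397) = -10/(-1198/3) = -10*(-3/1198) = 15/599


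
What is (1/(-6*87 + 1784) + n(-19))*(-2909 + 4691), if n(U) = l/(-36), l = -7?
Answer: 439065/1262 ≈ 347.91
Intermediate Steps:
n(U) = 7/36 (n(U) = -7/(-36) = -7*(-1/36) = 7/36)
(1/(-6*87 + 1784) + n(-19))*(-2909 + 4691) = (1/(-6*87 + 1784) + 7/36)*(-2909 + 4691) = (1/(-522 + 1784) + 7/36)*1782 = (1/1262 + 7/36)*1782 = (4435/22716)*1782 = 439065/1262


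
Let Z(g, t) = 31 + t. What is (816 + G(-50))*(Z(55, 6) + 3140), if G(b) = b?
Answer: 2433582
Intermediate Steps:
(816 + G(-50))*(Z(55, 6) + 3140) = (816 - 50)*((31 + 6) + 3140) = 766*(37 + 3140) = 766*3177 = 2433582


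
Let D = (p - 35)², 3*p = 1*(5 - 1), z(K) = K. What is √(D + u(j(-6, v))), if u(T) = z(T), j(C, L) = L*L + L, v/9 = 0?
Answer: 101/3 ≈ 33.667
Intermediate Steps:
v = 0 (v = 9*0 = 0)
j(C, L) = L + L² (j(C, L) = L² + L = L + L²)
p = 4/3 (p = (1*(5 - 1))/3 = (1*4)/3 = (⅓)*4 = 4/3 ≈ 1.3333)
u(T) = T
D = 10201/9 (D = (4/3 - 35)² = (-101/3)² = 10201/9 ≈ 1133.4)
√(D + u(j(-6, v))) = √(10201/9 + 0*(1 + 0)) = √(10201/9 + 0*1) = √(10201/9 + 0) = √(10201/9) = 101/3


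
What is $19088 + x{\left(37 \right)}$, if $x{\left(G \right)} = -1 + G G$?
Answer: $20456$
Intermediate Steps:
$x{\left(G \right)} = -1 + G^{2}$
$19088 + x{\left(37 \right)} = 19088 - \left(1 - 37^{2}\right) = 19088 + \left(-1 + 1369\right) = 19088 + 1368 = 20456$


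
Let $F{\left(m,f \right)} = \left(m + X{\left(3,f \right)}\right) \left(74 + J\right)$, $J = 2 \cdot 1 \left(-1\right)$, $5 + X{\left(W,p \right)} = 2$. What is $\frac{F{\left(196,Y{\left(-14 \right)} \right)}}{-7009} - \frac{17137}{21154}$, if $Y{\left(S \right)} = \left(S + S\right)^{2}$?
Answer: $- \frac{414069217}{148268386} \approx -2.7927$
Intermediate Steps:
$X{\left(W,p \right)} = -3$ ($X{\left(W,p \right)} = -5 + 2 = -3$)
$J = -2$ ($J = 2 \left(-1\right) = -2$)
$Y{\left(S \right)} = 4 S^{2}$ ($Y{\left(S \right)} = \left(2 S\right)^{2} = 4 S^{2}$)
$F{\left(m,f \right)} = -216 + 72 m$ ($F{\left(m,f \right)} = \left(m - 3\right) \left(74 - 2\right) = \left(-3 + m\right) 72 = -216 + 72 m$)
$\frac{F{\left(196,Y{\left(-14 \right)} \right)}}{-7009} - \frac{17137}{21154} = \frac{-216 + 72 \cdot 196}{-7009} - \frac{17137}{21154} = \left(-216 + 14112\right) \left(- \frac{1}{7009}\right) - \frac{17137}{21154} = 13896 \left(- \frac{1}{7009}\right) - \frac{17137}{21154} = - \frac{13896}{7009} - \frac{17137}{21154} = - \frac{414069217}{148268386}$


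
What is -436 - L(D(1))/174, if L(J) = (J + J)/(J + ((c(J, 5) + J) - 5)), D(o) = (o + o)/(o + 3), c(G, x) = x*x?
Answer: -1593145/3654 ≈ -436.00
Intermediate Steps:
c(G, x) = x²
D(o) = 2*o/(3 + o) (D(o) = (2*o)/(3 + o) = 2*o/(3 + o))
L(J) = 2*J/(20 + 2*J) (L(J) = (J + J)/(J + ((5² + J) - 5)) = (2*J)/(J + ((25 + J) - 5)) = (2*J)/(J + (20 + J)) = (2*J)/(20 + 2*J) = 2*J/(20 + 2*J))
-436 - L(D(1))/174 = -436 - (2*1/(3 + 1))/(10 + 2*1/(3 + 1))/174 = -436 - (2*1/4)/(10 + 2*1/4)/174 = -436 - (2*1*(¼))/(10 + 2*1*(¼))/174 = -436 - 1/(2*(10 + ½))/174 = -436 - 1/(2*(21/2))/174 = -436 - (½)*(2/21)/174 = -436 - 1/(21*174) = -436 - 1*1/3654 = -436 - 1/3654 = -1593145/3654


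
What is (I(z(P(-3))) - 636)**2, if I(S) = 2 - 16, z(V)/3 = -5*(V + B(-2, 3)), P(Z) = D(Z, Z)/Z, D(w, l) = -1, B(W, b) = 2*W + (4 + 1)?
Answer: 422500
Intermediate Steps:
B(W, b) = 5 + 2*W (B(W, b) = 2*W + 5 = 5 + 2*W)
P(Z) = -1/Z
z(V) = -15 - 15*V (z(V) = 3*(-5*(V + (5 + 2*(-2)))) = 3*(-5*(V + (5 - 4))) = 3*(-5*(V + 1)) = 3*(-5*(1 + V)) = 3*(-5 - 5*V) = -15 - 15*V)
I(S) = -14
(I(z(P(-3))) - 636)**2 = (-14 - 636)**2 = (-650)**2 = 422500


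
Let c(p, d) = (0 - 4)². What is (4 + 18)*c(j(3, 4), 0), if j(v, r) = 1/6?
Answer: 352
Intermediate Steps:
j(v, r) = ⅙
c(p, d) = 16 (c(p, d) = (-4)² = 16)
(4 + 18)*c(j(3, 4), 0) = (4 + 18)*16 = 22*16 = 352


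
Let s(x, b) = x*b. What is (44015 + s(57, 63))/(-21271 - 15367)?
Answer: -23803/18319 ≈ -1.2994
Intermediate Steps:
s(x, b) = b*x
(44015 + s(57, 63))/(-21271 - 15367) = (44015 + 63*57)/(-21271 - 15367) = (44015 + 3591)/(-36638) = 47606*(-1/36638) = -23803/18319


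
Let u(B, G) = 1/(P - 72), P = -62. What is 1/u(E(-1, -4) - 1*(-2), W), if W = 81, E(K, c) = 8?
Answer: -134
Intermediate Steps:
u(B, G) = -1/134 (u(B, G) = 1/(-62 - 72) = 1/(-134) = -1/134)
1/u(E(-1, -4) - 1*(-2), W) = 1/(-1/134) = -134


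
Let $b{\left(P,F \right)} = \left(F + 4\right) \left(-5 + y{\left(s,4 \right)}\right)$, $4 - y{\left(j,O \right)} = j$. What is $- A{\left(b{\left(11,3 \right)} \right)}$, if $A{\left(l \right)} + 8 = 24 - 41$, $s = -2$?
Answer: $25$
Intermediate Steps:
$y{\left(j,O \right)} = 4 - j$
$b{\left(P,F \right)} = 4 + F$ ($b{\left(P,F \right)} = \left(F + 4\right) \left(-5 + \left(4 - -2\right)\right) = \left(4 + F\right) \left(-5 + \left(4 + 2\right)\right) = \left(4 + F\right) \left(-5 + 6\right) = \left(4 + F\right) 1 = 4 + F$)
$A{\left(l \right)} = -25$ ($A{\left(l \right)} = -8 + \left(24 - 41\right) = -8 - 17 = -25$)
$- A{\left(b{\left(11,3 \right)} \right)} = \left(-1\right) \left(-25\right) = 25$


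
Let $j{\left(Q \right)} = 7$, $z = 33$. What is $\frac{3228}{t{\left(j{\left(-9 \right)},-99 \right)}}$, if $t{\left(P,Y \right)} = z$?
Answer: $\frac{1076}{11} \approx 97.818$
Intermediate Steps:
$t{\left(P,Y \right)} = 33$
$\frac{3228}{t{\left(j{\left(-9 \right)},-99 \right)}} = \frac{3228}{33} = 3228 \cdot \frac{1}{33} = \frac{1076}{11}$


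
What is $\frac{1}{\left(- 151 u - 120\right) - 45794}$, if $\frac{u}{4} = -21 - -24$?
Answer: $- \frac{1}{47726} \approx -2.0953 \cdot 10^{-5}$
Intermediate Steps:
$u = 12$ ($u = 4 \left(-21 - -24\right) = 4 \left(-21 + 24\right) = 4 \cdot 3 = 12$)
$\frac{1}{\left(- 151 u - 120\right) - 45794} = \frac{1}{\left(\left(-151\right) 12 - 120\right) - 45794} = \frac{1}{\left(-1812 - 120\right) - 45794} = \frac{1}{-1932 - 45794} = \frac{1}{-47726} = - \frac{1}{47726}$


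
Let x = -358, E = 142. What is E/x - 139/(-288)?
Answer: 4433/51552 ≈ 0.085991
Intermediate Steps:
E/x - 139/(-288) = 142/(-358) - 139/(-288) = 142*(-1/358) - 139*(-1/288) = -71/179 + 139/288 = 4433/51552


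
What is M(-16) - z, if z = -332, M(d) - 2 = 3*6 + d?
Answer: 336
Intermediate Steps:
M(d) = 20 + d (M(d) = 2 + (3*6 + d) = 2 + (18 + d) = 20 + d)
M(-16) - z = (20 - 16) - 1*(-332) = 4 + 332 = 336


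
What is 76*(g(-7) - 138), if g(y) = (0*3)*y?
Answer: -10488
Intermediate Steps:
g(y) = 0 (g(y) = 0*y = 0)
76*(g(-7) - 138) = 76*(0 - 138) = 76*(-138) = -10488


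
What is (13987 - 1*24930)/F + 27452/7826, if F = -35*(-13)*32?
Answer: 1725611/626080 ≈ 2.7562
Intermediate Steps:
F = 14560 (F = 455*32 = 14560)
(13987 - 1*24930)/F + 27452/7826 = (13987 - 1*24930)/14560 + 27452/7826 = (13987 - 24930)*(1/14560) + 27452*(1/7826) = -10943*1/14560 + 13726/3913 = -10943/14560 + 13726/3913 = 1725611/626080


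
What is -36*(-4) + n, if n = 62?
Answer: 206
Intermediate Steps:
-36*(-4) + n = -36*(-4) + 62 = 144 + 62 = 206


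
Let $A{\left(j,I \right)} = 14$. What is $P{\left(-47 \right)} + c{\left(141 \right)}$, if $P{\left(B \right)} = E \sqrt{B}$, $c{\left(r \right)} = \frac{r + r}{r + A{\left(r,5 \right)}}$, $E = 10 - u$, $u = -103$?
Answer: $\frac{282}{155} + 113 i \sqrt{47} \approx 1.8194 + 774.69 i$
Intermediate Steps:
$E = 113$ ($E = 10 - -103 = 10 + 103 = 113$)
$c{\left(r \right)} = \frac{2 r}{14 + r}$ ($c{\left(r \right)} = \frac{r + r}{r + 14} = \frac{2 r}{14 + r}$)
$P{\left(B \right)} = 113 \sqrt{B}$
$P{\left(-47 \right)} + c{\left(141 \right)} = 113 \sqrt{-47} + 2 \cdot 141 \frac{1}{14 + 141} = 113 i \sqrt{47} + 2 \cdot 141 \cdot \frac{1}{155} = 113 i \sqrt{47} + \frac{282}{155} = \frac{282}{155} + 113 i \sqrt{47}$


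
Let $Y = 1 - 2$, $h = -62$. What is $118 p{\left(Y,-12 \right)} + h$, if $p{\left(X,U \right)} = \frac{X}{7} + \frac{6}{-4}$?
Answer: $- \frac{1791}{7} \approx -255.86$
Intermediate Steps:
$Y = -1$ ($Y = 1 - 2 = -1$)
$p{\left(X,U \right)} = - \frac{3}{2} + \frac{X}{7}$ ($p{\left(X,U \right)} = X \frac{1}{7} + 6 \left(- \frac{1}{4}\right) = \frac{X}{7} - \frac{3}{2} = - \frac{3}{2} + \frac{X}{7}$)
$118 p{\left(Y,-12 \right)} + h = 118 \left(- \frac{3}{2} + \frac{1}{7} \left(-1\right)\right) - 62 = 118 \left(- \frac{3}{2} - \frac{1}{7}\right) - 62 = 118 \left(- \frac{23}{14}\right) - 62 = - \frac{1357}{7} - 62 = - \frac{1791}{7}$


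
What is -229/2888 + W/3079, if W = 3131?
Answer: 8337237/8892152 ≈ 0.93760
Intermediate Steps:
-229/2888 + W/3079 = -229/2888 + 3131/3079 = 8337237/8892152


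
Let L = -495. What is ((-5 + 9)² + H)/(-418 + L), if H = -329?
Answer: 313/913 ≈ 0.34283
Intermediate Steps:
((-5 + 9)² + H)/(-418 + L) = ((-5 + 9)² - 329)/(-418 - 495) = (4² - 329)/(-913) = (16 - 329)*(-1/913) = -313*(-1/913) = 313/913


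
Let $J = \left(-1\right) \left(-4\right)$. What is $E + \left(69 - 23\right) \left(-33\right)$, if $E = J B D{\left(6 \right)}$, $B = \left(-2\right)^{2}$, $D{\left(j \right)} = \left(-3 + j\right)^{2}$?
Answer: $-1374$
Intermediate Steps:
$J = 4$
$B = 4$
$E = 144$ ($E = 4 \cdot 4 \left(-3 + 6\right)^{2} = 16 \cdot 3^{2} = 16 \cdot 9 = 144$)
$E + \left(69 - 23\right) \left(-33\right) = 144 + \left(69 - 23\right) \left(-33\right) = 144 + 46 \left(-33\right) = 144 - 1518 = -1374$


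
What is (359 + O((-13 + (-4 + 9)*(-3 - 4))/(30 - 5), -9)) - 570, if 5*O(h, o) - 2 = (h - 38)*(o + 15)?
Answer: -32313/125 ≈ -258.50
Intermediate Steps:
O(h, o) = ⅖ + (-38 + h)*(15 + o)/5 (O(h, o) = ⅖ + ((h - 38)*(o + 15))/5 = ⅖ + ((-38 + h)*(15 + o))/5 = ⅖ + (-38 + h)*(15 + o)/5)
(359 + O((-13 + (-4 + 9)*(-3 - 4))/(30 - 5), -9)) - 570 = (359 + (-568/5 + 3*((-13 + (-4 + 9)*(-3 - 4))/(30 - 5)) - 38/5*(-9) + (⅕)*((-13 + (-4 + 9)*(-3 - 4))/(30 - 5))*(-9))) - 570 = (359 + (-568/5 + 3*((-13 + 5*(-7))/25) + 342/5 + (⅕)*((-13 + 5*(-7))/25)*(-9))) - 570 = (359 + (-568/5 + 3*((-13 - 35)*(1/25)) + 342/5 + (⅕)*((-13 - 35)*(1/25))*(-9))) - 570 = (359 + (-568/5 + 3*(-48*1/25) + 342/5 + (⅕)*(-48*1/25)*(-9))) - 570 = (359 + (-568/5 + 3*(-48/25) + 342/5 + (⅕)*(-48/25)*(-9))) - 570 = (359 + (-568/5 - 144/25 + 342/5 + 432/125)) - 570 = (359 - 5938/125) - 570 = 38937/125 - 570 = -32313/125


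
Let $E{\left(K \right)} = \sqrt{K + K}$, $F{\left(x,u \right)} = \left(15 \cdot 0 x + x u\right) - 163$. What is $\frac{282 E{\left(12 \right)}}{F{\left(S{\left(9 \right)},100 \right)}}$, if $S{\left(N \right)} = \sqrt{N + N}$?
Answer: $\frac{91932 \sqrt{6}}{153431} + \frac{338400 \sqrt{3}}{153431} \approx 5.2878$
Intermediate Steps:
$S{\left(N \right)} = \sqrt{2} \sqrt{N}$ ($S{\left(N \right)} = \sqrt{2 N} = \sqrt{2} \sqrt{N}$)
$F{\left(x,u \right)} = -163 + u x$ ($F{\left(x,u \right)} = \left(0 x + u x\right) - 163 = \left(0 + u x\right) - 163 = u x - 163 = -163 + u x$)
$E{\left(K \right)} = \sqrt{2} \sqrt{K}$ ($E{\left(K \right)} = \sqrt{2 K} = \sqrt{2} \sqrt{K}$)
$\frac{282 E{\left(12 \right)}}{F{\left(S{\left(9 \right)},100 \right)}} = \frac{282 \sqrt{2} \sqrt{12}}{-163 + 100 \sqrt{2} \sqrt{9}} = \frac{282 \sqrt{2} \cdot 2 \sqrt{3}}{-163 + 100 \sqrt{2} \cdot 3} = \frac{282 \cdot 2 \sqrt{6}}{-163 + 100 \cdot 3 \sqrt{2}} = \frac{564 \sqrt{6}}{-163 + 300 \sqrt{2}}$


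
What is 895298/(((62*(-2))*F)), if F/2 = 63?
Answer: -447649/7812 ≈ -57.303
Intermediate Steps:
F = 126 (F = 2*63 = 126)
895298/(((62*(-2))*F)) = 895298/(((62*(-2))*126)) = 895298/((-124*126)) = 895298/(-15624) = 895298*(-1/15624) = -447649/7812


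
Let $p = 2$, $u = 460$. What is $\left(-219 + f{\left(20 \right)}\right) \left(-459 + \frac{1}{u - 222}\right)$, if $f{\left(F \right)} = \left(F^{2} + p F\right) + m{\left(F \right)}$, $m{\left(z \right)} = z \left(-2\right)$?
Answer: $- \frac{19772621}{238} \approx -83078.0$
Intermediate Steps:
$m{\left(z \right)} = - 2 z$
$f{\left(F \right)} = F^{2}$ ($f{\left(F \right)} = \left(F^{2} + 2 F\right) - 2 F = F^{2}$)
$\left(-219 + f{\left(20 \right)}\right) \left(-459 + \frac{1}{u - 222}\right) = \left(-219 + 20^{2}\right) \left(-459 + \frac{1}{460 - 222}\right) = \left(-219 + 400\right) \left(-459 + \frac{1}{238}\right) = 181 \left(-459 + \frac{1}{238}\right) = 181 \left(- \frac{109241}{238}\right) = - \frac{19772621}{238}$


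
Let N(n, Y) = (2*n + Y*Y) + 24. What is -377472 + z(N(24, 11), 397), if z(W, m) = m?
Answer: -377075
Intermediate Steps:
N(n, Y) = 24 + Y**2 + 2*n (N(n, Y) = (2*n + Y**2) + 24 = (Y**2 + 2*n) + 24 = 24 + Y**2 + 2*n)
-377472 + z(N(24, 11), 397) = -377472 + 397 = -377075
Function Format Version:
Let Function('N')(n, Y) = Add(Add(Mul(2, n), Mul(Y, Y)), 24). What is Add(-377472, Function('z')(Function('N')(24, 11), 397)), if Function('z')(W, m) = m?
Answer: -377075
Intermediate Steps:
Function('N')(n, Y) = Add(24, Pow(Y, 2), Mul(2, n)) (Function('N')(n, Y) = Add(Add(Mul(2, n), Pow(Y, 2)), 24) = Add(Add(Pow(Y, 2), Mul(2, n)), 24) = Add(24, Pow(Y, 2), Mul(2, n)))
Add(-377472, Function('z')(Function('N')(24, 11), 397)) = Add(-377472, 397) = -377075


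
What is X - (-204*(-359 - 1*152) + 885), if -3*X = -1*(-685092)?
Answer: -333493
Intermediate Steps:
X = -228364 (X = -(-1)*(-685092)/3 = -1/3*685092 = -228364)
X - (-204*(-359 - 1*152) + 885) = -228364 - (-204*(-359 - 1*152) + 885) = -228364 - (-204*(-359 - 152) + 885) = -228364 - (-204*(-511) + 885) = -228364 - (104244 + 885) = -228364 - 1*105129 = -228364 - 105129 = -333493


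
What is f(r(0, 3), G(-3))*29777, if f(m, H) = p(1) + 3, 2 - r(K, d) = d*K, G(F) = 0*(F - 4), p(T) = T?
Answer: 119108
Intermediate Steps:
G(F) = 0 (G(F) = 0*(-4 + F) = 0)
r(K, d) = 2 - K*d (r(K, d) = 2 - d*K = 2 - K*d)
f(m, H) = 4 (f(m, H) = 1 + 3 = 4)
f(r(0, 3), G(-3))*29777 = 4*29777 = 119108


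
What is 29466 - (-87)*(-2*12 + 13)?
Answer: 28509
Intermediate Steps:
29466 - (-87)*(-2*12 + 13) = 29466 - (-87)*(-24 + 13) = 29466 - (-87)*(-11) = 29466 - 1*957 = 29466 - 957 = 28509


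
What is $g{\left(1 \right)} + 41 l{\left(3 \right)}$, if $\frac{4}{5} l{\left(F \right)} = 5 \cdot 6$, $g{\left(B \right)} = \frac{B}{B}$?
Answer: $\frac{3077}{2} \approx 1538.5$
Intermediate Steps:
$g{\left(B \right)} = 1$
$l{\left(F \right)} = \frac{75}{2}$ ($l{\left(F \right)} = \frac{5 \cdot 5 \cdot 6}{4} = \frac{5}{4} \cdot 30 = \frac{75}{2}$)
$g{\left(1 \right)} + 41 l{\left(3 \right)} = 1 + 41 \cdot \frac{75}{2} = 1 + \frac{3075}{2} = \frac{3077}{2}$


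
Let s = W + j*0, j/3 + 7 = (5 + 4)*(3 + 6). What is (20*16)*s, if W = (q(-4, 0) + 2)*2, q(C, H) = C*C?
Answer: 11520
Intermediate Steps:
q(C, H) = C²
j = 222 (j = -21 + 3*((5 + 4)*(3 + 6)) = -21 + 3*(9*9) = -21 + 3*81 = -21 + 243 = 222)
W = 36 (W = ((-4)² + 2)*2 = (16 + 2)*2 = 18*2 = 36)
s = 36 (s = 36 + 222*0 = 36 + 0 = 36)
(20*16)*s = (20*16)*36 = 320*36 = 11520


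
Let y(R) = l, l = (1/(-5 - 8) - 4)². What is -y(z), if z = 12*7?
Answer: -2809/169 ≈ -16.621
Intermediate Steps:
z = 84
l = 2809/169 (l = (1/(-13) - 4)² = (-1/13 - 4)² = (-53/13)² = 2809/169 ≈ 16.621)
y(R) = 2809/169
-y(z) = -1*2809/169 = -2809/169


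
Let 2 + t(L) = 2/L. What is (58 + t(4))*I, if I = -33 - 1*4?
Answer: -4181/2 ≈ -2090.5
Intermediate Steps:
t(L) = -2 + 2/L
I = -37 (I = -33 - 4 = -37)
(58 + t(4))*I = (58 + (-2 + 2/4))*(-37) = (58 + (-2 + 2*(¼)))*(-37) = (58 + (-2 + ½))*(-37) = (58 - 3/2)*(-37) = (113/2)*(-37) = -4181/2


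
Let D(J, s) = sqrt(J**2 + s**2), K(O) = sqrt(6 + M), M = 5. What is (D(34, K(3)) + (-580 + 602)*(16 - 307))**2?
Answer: (-6402 + sqrt(1167))**2 ≈ 4.0549e+7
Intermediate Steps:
K(O) = sqrt(11) (K(O) = sqrt(6 + 5) = sqrt(11))
(D(34, K(3)) + (-580 + 602)*(16 - 307))**2 = (sqrt(34**2 + (sqrt(11))**2) + (-580 + 602)*(16 - 307))**2 = (sqrt(1156 + 11) + 22*(-291))**2 = (sqrt(1167) - 6402)**2 = (-6402 + sqrt(1167))**2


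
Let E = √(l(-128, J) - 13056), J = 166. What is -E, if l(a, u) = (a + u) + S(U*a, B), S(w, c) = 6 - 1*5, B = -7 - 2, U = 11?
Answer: -I*√13017 ≈ -114.09*I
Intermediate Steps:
B = -9
S(w, c) = 1 (S(w, c) = 6 - 5 = 1)
l(a, u) = 1 + a + u (l(a, u) = (a + u) + 1 = 1 + a + u)
E = I*√13017 (E = √((1 - 128 + 166) - 13056) = √(39 - 13056) = √(-13017) = I*√13017 ≈ 114.09*I)
-E = -I*√13017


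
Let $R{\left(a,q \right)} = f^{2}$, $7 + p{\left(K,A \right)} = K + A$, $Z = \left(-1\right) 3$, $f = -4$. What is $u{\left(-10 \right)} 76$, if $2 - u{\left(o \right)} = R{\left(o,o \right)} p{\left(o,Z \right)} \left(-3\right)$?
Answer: $-72808$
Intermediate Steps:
$Z = -3$
$p{\left(K,A \right)} = -7 + A + K$ ($p{\left(K,A \right)} = -7 + \left(K + A\right) = -7 + \left(A + K\right) = -7 + A + K$)
$R{\left(a,q \right)} = 16$ ($R{\left(a,q \right)} = \left(-4\right)^{2} = 16$)
$u{\left(o \right)} = -478 + 48 o$ ($u{\left(o \right)} = 2 - 16 \left(-7 - 3 + o\right) \left(-3\right) = 2 - 16 \left(-10 + o\right) \left(-3\right) = 2 - \left(-160 + 16 o\right) \left(-3\right) = 2 - \left(480 - 48 o\right) = 2 + \left(-480 + 48 o\right) = -478 + 48 o$)
$u{\left(-10 \right)} 76 = \left(-478 + 48 \left(-10\right)\right) 76 = \left(-478 - 480\right) 76 = \left(-958\right) 76 = -72808$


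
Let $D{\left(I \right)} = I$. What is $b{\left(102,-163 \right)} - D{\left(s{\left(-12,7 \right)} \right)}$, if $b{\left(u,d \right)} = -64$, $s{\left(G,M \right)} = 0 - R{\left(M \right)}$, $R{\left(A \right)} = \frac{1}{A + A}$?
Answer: $- \frac{895}{14} \approx -63.929$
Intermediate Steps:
$R{\left(A \right)} = \frac{1}{2 A}$
$s{\left(G,M \right)} = - \frac{1}{2 M}$ ($s{\left(G,M \right)} = 0 - \frac{1}{2 M} = - \frac{1}{2 M}$)
$b{\left(102,-163 \right)} - D{\left(s{\left(-12,7 \right)} \right)} = -64 - - \frac{1}{2 \cdot 7} = -64 - \left(- \frac{1}{2}\right) \frac{1}{7} = -64 - - \frac{1}{14} = -64 + \frac{1}{14} = - \frac{895}{14}$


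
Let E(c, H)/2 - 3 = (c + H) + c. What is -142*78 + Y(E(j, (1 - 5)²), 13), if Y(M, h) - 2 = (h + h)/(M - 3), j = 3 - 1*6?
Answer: -254676/23 ≈ -11073.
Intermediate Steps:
j = -3 (j = 3 - 6 = -3)
E(c, H) = 6 + 2*H + 4*c (E(c, H) = 6 + 2*((c + H) + c) = 6 + 2*((H + c) + c) = 6 + 2*(H + 2*c) = 6 + (2*H + 4*c) = 6 + 2*H + 4*c)
Y(M, h) = 2 + 2*h/(-3 + M) (Y(M, h) = 2 + (h + h)/(M - 3) = 2 + (2*h)/(-3 + M) = 2 + 2*h/(-3 + M))
-142*78 + Y(E(j, (1 - 5)²), 13) = -142*78 + 2*(-3 + (6 + 2*(1 - 5)² + 4*(-3)) + 13)/(-3 + (6 + 2*(1 - 5)² + 4*(-3))) = -11076 + 2*(-3 + (6 + 2*(-4)² - 12) + 13)/(-3 + (6 + 2*(-4)² - 12)) = -11076 + 2*(-3 + (6 + 2*16 - 12) + 13)/(-3 + (6 + 2*16 - 12)) = -11076 + 2*(-3 + (6 + 32 - 12) + 13)/(-3 + (6 + 32 - 12)) = -11076 + 2*(-3 + 26 + 13)/(-3 + 26) = -11076 + 2*36/23 = -11076 + 2*(1/23)*36 = -11076 + 72/23 = -254676/23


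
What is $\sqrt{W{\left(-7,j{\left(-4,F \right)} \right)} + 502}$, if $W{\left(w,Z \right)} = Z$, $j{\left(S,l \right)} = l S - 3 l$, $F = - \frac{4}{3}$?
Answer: $\frac{\sqrt{4602}}{3} \approx 22.613$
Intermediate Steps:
$F = - \frac{4}{3}$ ($F = \left(-4\right) \frac{1}{3} = - \frac{4}{3} \approx -1.3333$)
$j{\left(S,l \right)} = - 3 l + S l$ ($j{\left(S,l \right)} = S l - 3 l = - 3 l + S l$)
$\sqrt{W{\left(-7,j{\left(-4,F \right)} \right)} + 502} = \sqrt{- \frac{4 \left(-3 - 4\right)}{3} + 502} = \sqrt{\left(- \frac{4}{3}\right) \left(-7\right) + 502} = \sqrt{\frac{28}{3} + 502} = \sqrt{\frac{1534}{3}} = \frac{\sqrt{4602}}{3}$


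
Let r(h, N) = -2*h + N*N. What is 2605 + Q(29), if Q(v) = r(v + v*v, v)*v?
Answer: -23466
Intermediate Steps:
r(h, N) = N² - 2*h (r(h, N) = -2*h + N² = N² - 2*h)
Q(v) = v*(-v² - 2*v) (Q(v) = (v² - 2*(v + v*v))*v = (v² - 2*(v + v²))*v = (v² + (-2*v - 2*v²))*v = (-v² - 2*v)*v = v*(-v² - 2*v))
2605 + Q(29) = 2605 + 29²*(-2 - 1*29) = 2605 + 841*(-2 - 29) = 2605 + 841*(-31) = 2605 - 26071 = -23466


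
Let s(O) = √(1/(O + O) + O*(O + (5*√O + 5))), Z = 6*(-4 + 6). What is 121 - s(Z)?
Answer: 121 - √(29382 + 17280*√3)/12 ≈ 100.70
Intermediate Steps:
Z = 12 (Z = 6*2 = 12)
s(O) = √(1/(2*O) + O*(5 + O + 5*√O)) (s(O) = √(1/(2*O) + O*(O + (5 + 5*√O))) = √(1/(2*O) + O*(5 + O + 5*√O)))
121 - s(Z) = 121 - √(2/12 + 4*12² + 20*12 + 20*12^(3/2))/2 = 121 - √(2*(1/12) + 4*144 + 240 + 20*(24*√3))/2 = 121 - √(⅙ + 576 + 240 + 480*√3)/2 = 121 - √(4897/6 + 480*√3)/2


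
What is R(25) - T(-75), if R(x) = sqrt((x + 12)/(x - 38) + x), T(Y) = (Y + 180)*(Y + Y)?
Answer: 15750 + 12*sqrt(26)/13 ≈ 15755.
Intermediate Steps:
T(Y) = 2*Y*(180 + Y) (T(Y) = (180 + Y)*(2*Y) = 2*Y*(180 + Y))
R(x) = sqrt(x + (12 + x)/(-38 + x)) (R(x) = sqrt((12 + x)/(-38 + x) + x) = sqrt(x + (12 + x)/(-38 + x)))
R(25) - T(-75) = sqrt((12 + 25 + 25*(-38 + 25))/(-38 + 25)) - 2*(-75)*(180 - 75) = sqrt((12 + 25 + 25*(-13))/(-13)) - 2*(-75)*105 = sqrt(-(12 + 25 - 325)/13) - 1*(-15750) = sqrt(-1/13*(-288)) + 15750 = sqrt(288/13) + 15750 = 12*sqrt(26)/13 + 15750 = 15750 + 12*sqrt(26)/13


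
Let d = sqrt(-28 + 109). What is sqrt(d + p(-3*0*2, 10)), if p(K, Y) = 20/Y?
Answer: sqrt(11) ≈ 3.3166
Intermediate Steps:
d = 9 (d = sqrt(81) = 9)
sqrt(d + p(-3*0*2, 10)) = sqrt(9 + 20/10) = sqrt(9 + 20*(1/10)) = sqrt(9 + 2) = sqrt(11)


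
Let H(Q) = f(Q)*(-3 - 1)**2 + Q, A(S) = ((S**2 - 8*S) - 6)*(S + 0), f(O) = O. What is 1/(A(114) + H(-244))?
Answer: 1/1372744 ≈ 7.2847e-7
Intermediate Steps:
A(S) = S*(-6 + S**2 - 8*S) (A(S) = (-6 + S**2 - 8*S)*S = S*(-6 + S**2 - 8*S))
H(Q) = 17*Q (H(Q) = Q*(-3 - 1)**2 + Q = Q*(-4)**2 + Q = Q*16 + Q = 16*Q + Q = 17*Q)
1/(A(114) + H(-244)) = 1/(114*(-6 + 114**2 - 8*114) + 17*(-244)) = 1/(114*(-6 + 12996 - 912) - 4148) = 1/(114*12078 - 4148) = 1/(1376892 - 4148) = 1/1372744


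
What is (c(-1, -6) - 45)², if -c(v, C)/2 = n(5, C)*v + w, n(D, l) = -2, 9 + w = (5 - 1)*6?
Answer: 6241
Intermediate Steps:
w = 15 (w = -9 + (5 - 1)*6 = -9 + 4*6 = -9 + 24 = 15)
c(v, C) = -30 + 4*v (c(v, C) = -2*(-2*v + 15) = -2*(15 - 2*v) = -30 + 4*v)
(c(-1, -6) - 45)² = ((-30 + 4*(-1)) - 45)² = ((-30 - 4) - 45)² = (-34 - 45)² = (-79)² = 6241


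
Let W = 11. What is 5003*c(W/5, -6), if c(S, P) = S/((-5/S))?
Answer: -605363/125 ≈ -4842.9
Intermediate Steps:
c(S, P) = -S**2/5 (c(S, P) = S*(-S/5) = -S**2/5)
5003*c(W/5, -6) = 5003*(-(11/5)**2/5) = 5003*(-1/5*121/25) = 5003*(-121/125) = -605363/125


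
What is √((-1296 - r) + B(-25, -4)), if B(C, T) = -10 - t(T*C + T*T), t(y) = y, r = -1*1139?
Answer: I*√283 ≈ 16.823*I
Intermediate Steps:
r = -1139
B(C, T) = -10 - T² - C*T (B(C, T) = -10 - (T*C + T*T) = -10 - (C*T + T²) = -10 - (T² + C*T) = -10 + (-T² - C*T) = -10 - T² - C*T)
√((-1296 - r) + B(-25, -4)) = √((-1296 - 1*(-1139)) + (-10 - 1*(-4)*(-25 - 4))) = √((-1296 + 1139) + (-10 - 1*(-4)*(-29))) = √(-157 + (-10 - 116)) = √(-157 - 126) = √(-283) = I*√283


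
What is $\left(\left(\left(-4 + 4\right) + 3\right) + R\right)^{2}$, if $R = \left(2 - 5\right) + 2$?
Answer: $4$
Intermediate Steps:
$R = -1$ ($R = -3 + 2 = -1$)
$\left(\left(\left(-4 + 4\right) + 3\right) + R\right)^{2} = \left(\left(\left(-4 + 4\right) + 3\right) - 1\right)^{2} = \left(\left(0 + 3\right) - 1\right)^{2} = \left(3 - 1\right)^{2} = 2^{2} = 4$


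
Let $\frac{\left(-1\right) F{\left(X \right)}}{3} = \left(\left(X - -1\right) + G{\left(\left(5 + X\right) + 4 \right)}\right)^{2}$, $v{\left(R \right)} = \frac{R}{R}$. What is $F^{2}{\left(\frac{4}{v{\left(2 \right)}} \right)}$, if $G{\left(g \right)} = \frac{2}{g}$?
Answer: $\frac{181360089}{28561} \approx 6349.9$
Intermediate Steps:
$v{\left(R \right)} = 1$
$F{\left(X \right)} = - 3 \left(1 + X + \frac{2}{9 + X}\right)^{2}$ ($F{\left(X \right)} = - 3 \left(\left(X - -1\right) + \frac{2}{\left(5 + X\right) + 4}\right)^{2} = - 3 \left(\left(X + 1\right) + \frac{2}{9 + X}\right)^{2} = - 3 \left(\left(1 + X\right) + \frac{2}{9 + X}\right)^{2} = - 3 \left(1 + X + \frac{2}{9 + X}\right)^{2}$)
$F^{2}{\left(\frac{4}{v{\left(2 \right)}} \right)} = \left(- \frac{3 \left(2 + \left(1 + \frac{4}{1}\right) \left(9 + \frac{4}{1}\right)\right)^{2}}{\left(9 + \frac{4}{1}\right)^{2}}\right)^{2} = \left(- \frac{3 \left(2 + \left(1 + 4 \cdot 1\right) \left(9 + 4 \cdot 1\right)\right)^{2}}{\left(9 + 4 \cdot 1\right)^{2}}\right)^{2} = \left(- \frac{3 \left(2 + \left(1 + 4\right) \left(9 + 4\right)\right)^{2}}{\left(9 + 4\right)^{2}}\right)^{2} = \left(- \frac{3 \left(2 + 5 \cdot 13\right)^{2}}{169}\right)^{2} = \left(\left(-3\right) \left(2 + 65\right)^{2} \cdot \frac{1}{169}\right)^{2} = \left(\left(-3\right) 67^{2} \cdot \frac{1}{169}\right)^{2} = \left(\left(-3\right) 4489 \cdot \frac{1}{169}\right)^{2} = \left(- \frac{13467}{169}\right)^{2} = \frac{181360089}{28561}$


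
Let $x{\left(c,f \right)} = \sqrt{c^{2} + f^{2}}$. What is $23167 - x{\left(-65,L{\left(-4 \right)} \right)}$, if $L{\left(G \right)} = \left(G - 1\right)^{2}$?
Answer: $23167 - 5 \sqrt{194} \approx 23097.0$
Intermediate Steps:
$L{\left(G \right)} = \left(-1 + G\right)^{2}$
$23167 - x{\left(-65,L{\left(-4 \right)} \right)} = 23167 - \sqrt{\left(-65\right)^{2} + \left(\left(-1 - 4\right)^{2}\right)^{2}} = 23167 - \sqrt{4225 + \left(\left(-5\right)^{2}\right)^{2}} = 23167 - \sqrt{4225 + 25^{2}} = 23167 - \sqrt{4225 + 625} = 23167 - \sqrt{4850} = 23167 - 5 \sqrt{194}$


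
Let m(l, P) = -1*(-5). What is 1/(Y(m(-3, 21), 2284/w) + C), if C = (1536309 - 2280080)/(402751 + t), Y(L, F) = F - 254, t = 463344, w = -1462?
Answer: -633115445/162344100121 ≈ -0.0038998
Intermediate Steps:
m(l, P) = 5
Y(L, F) = -254 + F
C = -743771/866095 (C = (1536309 - 2280080)/(402751 + 463344) = -743771/866095 ≈ -0.85876)
1/(Y(m(-3, 21), 2284/w) + C) = 1/((-254 + 2284/(-1462)) - 743771/866095) = 1/((-254 + 2284*(-1/1462)) - 743771/866095) = 1/((-254 - 1142/731) - 743771/866095) = 1/(-186816/731 - 743771/866095) = 1/(-162344100121/633115445) = -633115445/162344100121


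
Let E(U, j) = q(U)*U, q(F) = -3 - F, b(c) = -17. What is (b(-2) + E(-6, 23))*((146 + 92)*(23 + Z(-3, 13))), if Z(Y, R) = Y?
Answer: -166600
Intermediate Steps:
E(U, j) = U*(-3 - U) (E(U, j) = (-3 - U)*U = U*(-3 - U))
(b(-2) + E(-6, 23))*((146 + 92)*(23 + Z(-3, 13))) = (-17 - 1*(-6)*(3 - 6))*((146 + 92)*(23 - 3)) = (-17 - 1*(-6)*(-3))*(238*20) = (-17 - 18)*4760 = -35*4760 = -166600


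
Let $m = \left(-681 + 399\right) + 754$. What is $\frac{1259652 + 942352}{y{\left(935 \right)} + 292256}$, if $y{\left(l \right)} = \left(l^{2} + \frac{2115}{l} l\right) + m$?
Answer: $\frac{550501}{292267} \approx 1.8836$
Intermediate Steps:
$m = 472$ ($m = -282 + 754 = 472$)
$y{\left(l \right)} = 2587 + l^{2}$ ($y{\left(l \right)} = \left(l^{2} + \frac{2115}{l} l\right) + 472 = \left(l^{2} + 2115\right) + 472 = \left(2115 + l^{2}\right) + 472 = 2587 + l^{2}$)
$\frac{1259652 + 942352}{y{\left(935 \right)} + 292256} = \frac{1259652 + 942352}{\left(2587 + 935^{2}\right) + 292256} = \frac{2202004}{\left(2587 + 874225\right) + 292256} = \frac{2202004}{876812 + 292256} = \frac{2202004}{1169068} = 2202004 \cdot \frac{1}{1169068} = \frac{550501}{292267}$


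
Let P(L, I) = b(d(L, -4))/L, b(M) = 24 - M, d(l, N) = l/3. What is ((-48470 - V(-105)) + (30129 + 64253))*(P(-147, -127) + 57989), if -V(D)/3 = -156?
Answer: 18446606840/7 ≈ 2.6352e+9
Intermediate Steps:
V(D) = 468 (V(D) = -3*(-156) = 468)
d(l, N) = l/3 (d(l, N) = l*(1/3) = l/3)
P(L, I) = (24 - L/3)/L
((-48470 - V(-105)) + (30129 + 64253))*(P(-147, -127) + 57989) = ((-48470 - 1*468) + (30129 + 64253))*((1/3)*(72 - 1*(-147))/(-147) + 57989) = ((-48470 - 468) + 94382)*((1/3)*(-1/147)*(72 + 147) + 57989) = (-48938 + 94382)*((1/3)*(-1/147)*219 + 57989) = 45444*(-73/147 + 57989) = 45444*(8524310/147) = 18446606840/7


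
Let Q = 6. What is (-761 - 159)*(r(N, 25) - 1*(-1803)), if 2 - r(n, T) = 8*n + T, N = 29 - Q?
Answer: -1468320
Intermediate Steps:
N = 23 (N = 29 - 1*6 = 29 - 6 = 23)
r(n, T) = 2 - T - 8*n (r(n, T) = 2 - (8*n + T) = 2 - (T + 8*n) = 2 + (-T - 8*n) = 2 - T - 8*n)
(-761 - 159)*(r(N, 25) - 1*(-1803)) = (-761 - 159)*((2 - 1*25 - 8*23) - 1*(-1803)) = -920*((2 - 25 - 184) + 1803) = -920*(-207 + 1803) = -920*1596 = -1468320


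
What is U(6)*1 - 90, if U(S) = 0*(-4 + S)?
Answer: -90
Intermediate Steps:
U(S) = 0
U(6)*1 - 90 = 0*1 - 90 = 0 - 90 = -90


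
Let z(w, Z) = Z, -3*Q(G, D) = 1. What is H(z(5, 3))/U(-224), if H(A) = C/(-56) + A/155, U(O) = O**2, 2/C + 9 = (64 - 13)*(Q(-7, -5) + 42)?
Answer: 177589/460788285440 ≈ 3.8540e-7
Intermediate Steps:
Q(G, D) = -1/3 (Q(G, D) = -1/3*1 = -1/3)
C = 1/1058 (C = 2/(-9 + (64 - 13)*(-1/3 + 42)) = 2/(-9 + 51*(125/3)) = 2/(-9 + 2125) = 2/2116 = 2*(1/2116) = 1/1058 ≈ 0.00094518)
H(A) = -1/59248 + A/155 (H(A) = (1/1058)/(-56) + A/155 = (1/1058)*(-1/56) + A*(1/155) = -1/59248 + A/155)
H(z(5, 3))/U(-224) = (-1/59248 + (1/155)*3)/((-224)**2) = (-1/59248 + 3/155)/50176 = (177589/9183440)*(1/50176) = 177589/460788285440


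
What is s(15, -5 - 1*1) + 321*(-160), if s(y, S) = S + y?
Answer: -51351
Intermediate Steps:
s(15, -5 - 1*1) + 321*(-160) = ((-5 - 1*1) + 15) + 321*(-160) = ((-5 - 1) + 15) - 51360 = (-6 + 15) - 51360 = 9 - 51360 = -51351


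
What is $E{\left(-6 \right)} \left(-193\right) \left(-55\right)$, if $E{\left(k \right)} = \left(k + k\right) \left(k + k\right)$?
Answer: $1528560$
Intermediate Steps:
$E{\left(k \right)} = 4 k^{2}$ ($E{\left(k \right)} = 2 k 2 k = 4 k^{2}$)
$E{\left(-6 \right)} \left(-193\right) \left(-55\right) = 4 \left(-6\right)^{2} \left(-193\right) \left(-55\right) = 4 \cdot 36 \left(-193\right) \left(-55\right) = 144 \left(-193\right) \left(-55\right) = \left(-27792\right) \left(-55\right) = 1528560$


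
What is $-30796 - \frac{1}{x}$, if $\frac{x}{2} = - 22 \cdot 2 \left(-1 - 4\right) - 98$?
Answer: $- \frac{7514225}{244} \approx -30796.0$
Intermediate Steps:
$x = 244$ ($x = 2 \left(- 22 \cdot 2 \left(-1 - 4\right) - 98\right) = 2 \left(- 22 \cdot 2 \left(-5\right) - 98\right) = 2 \left(\left(-22\right) \left(-10\right) - 98\right) = 2 \left(220 - 98\right) = 2 \cdot 122 = 244$)
$-30796 - \frac{1}{x} = -30796 - \frac{1}{244} = - \frac{7514225}{244}$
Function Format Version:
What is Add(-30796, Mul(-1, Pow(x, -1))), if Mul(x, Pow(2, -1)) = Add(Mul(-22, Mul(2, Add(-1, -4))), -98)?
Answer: Rational(-7514225, 244) ≈ -30796.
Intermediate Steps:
x = 244 (x = Mul(2, Add(Mul(-22, Mul(2, Add(-1, -4))), -98)) = Mul(2, Add(Mul(-22, Mul(2, -5)), -98)) = Mul(2, Add(Mul(-22, -10), -98)) = Mul(2, Add(220, -98)) = Mul(2, 122) = 244)
Add(-30796, Mul(-1, Pow(x, -1))) = Add(-30796, Mul(-1, Pow(244, -1))) = Add(-30796, Mul(-1, Rational(1, 244))) = Add(-30796, Rational(-1, 244)) = Rational(-7514225, 244)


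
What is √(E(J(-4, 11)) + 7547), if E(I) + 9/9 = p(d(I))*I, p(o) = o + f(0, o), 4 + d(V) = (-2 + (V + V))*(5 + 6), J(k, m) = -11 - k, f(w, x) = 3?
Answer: √8785 ≈ 93.728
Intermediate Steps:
d(V) = -26 + 22*V (d(V) = -4 + (-2 + (V + V))*(5 + 6) = -4 + (-2 + 2*V)*11 = -4 + (-22 + 22*V) = -26 + 22*V)
p(o) = 3 + o (p(o) = o + 3 = 3 + o)
E(I) = -1 + I*(-23 + 22*I) (E(I) = -1 + (3 + (-26 + 22*I))*I = -1 + (-23 + 22*I)*I = -1 + I*(-23 + 22*I))
√(E(J(-4, 11)) + 7547) = √((-1 + (-11 - 1*(-4))*(-23 + 22*(-11 - 1*(-4)))) + 7547) = √((-1 + (-11 + 4)*(-23 + 22*(-11 + 4))) + 7547) = √((-1 - 7*(-23 + 22*(-7))) + 7547) = √((-1 - 7*(-23 - 154)) + 7547) = √((-1 - 7*(-177)) + 7547) = √((-1 + 1239) + 7547) = √(1238 + 7547) = √8785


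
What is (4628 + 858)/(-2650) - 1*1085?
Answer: -1440368/1325 ≈ -1087.1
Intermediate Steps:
(4628 + 858)/(-2650) - 1*1085 = 5486*(-1/2650) - 1085 = -2743/1325 - 1085 = -1440368/1325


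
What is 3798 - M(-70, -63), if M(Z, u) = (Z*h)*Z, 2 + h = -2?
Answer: 23398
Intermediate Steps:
h = -4 (h = -2 - 2 = -4)
M(Z, u) = -4*Z² (M(Z, u) = (Z*(-4))*Z = (-4*Z)*Z = -4*Z²)
3798 - M(-70, -63) = 3798 - (-4)*(-70)² = 3798 - (-4)*4900 = 3798 - 1*(-19600) = 3798 + 19600 = 23398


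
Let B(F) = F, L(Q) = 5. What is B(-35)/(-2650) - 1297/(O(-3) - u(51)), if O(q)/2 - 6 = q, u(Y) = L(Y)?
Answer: -687403/530 ≈ -1297.0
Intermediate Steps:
u(Y) = 5
O(q) = 12 + 2*q
B(-35)/(-2650) - 1297/(O(-3) - u(51)) = -35/(-2650) - 1297/((12 + 2*(-3)) - 1*5) = -35*(-1/2650) - 1297/((12 - 6) - 5) = 7/530 - 1297/(6 - 5) = 7/530 - 1297/1 = 7/530 - 1297*1 = 7/530 - 1297 = -687403/530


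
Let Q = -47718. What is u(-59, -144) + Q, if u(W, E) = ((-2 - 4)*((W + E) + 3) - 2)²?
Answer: 1387486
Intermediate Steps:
u(W, E) = (-20 - 6*E - 6*W)² (u(W, E) = (-6*((E + W) + 3) - 2)² = (-6*(3 + E + W) - 2)² = ((-18 - 6*E - 6*W) - 2)² = (-20 - 6*E - 6*W)²)
u(-59, -144) + Q = 4*(10 + 3*(-144) + 3*(-59))² - 47718 = 4*(10 - 432 - 177)² - 47718 = 4*(-599)² - 47718 = 4*358801 - 47718 = 1435204 - 47718 = 1387486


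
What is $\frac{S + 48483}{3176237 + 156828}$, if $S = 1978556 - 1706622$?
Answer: $\frac{320417}{3333065} \approx 0.096133$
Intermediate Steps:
$S = 271934$
$\frac{S + 48483}{3176237 + 156828} = \frac{271934 + 48483}{3176237 + 156828} = \frac{320417}{3333065}$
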